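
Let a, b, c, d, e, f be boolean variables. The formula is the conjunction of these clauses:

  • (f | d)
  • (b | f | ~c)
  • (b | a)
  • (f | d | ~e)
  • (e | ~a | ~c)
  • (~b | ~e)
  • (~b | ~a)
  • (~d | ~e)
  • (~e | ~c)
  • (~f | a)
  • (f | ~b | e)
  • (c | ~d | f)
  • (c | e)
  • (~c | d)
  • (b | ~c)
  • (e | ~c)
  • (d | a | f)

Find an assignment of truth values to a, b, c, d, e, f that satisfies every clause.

Branch on a: take a = True.
  then b is forced to False.
  then c is forced to False.
  then e is forced to True.
  then d is forced to False.
  then f is forced to True.
Check each clause:
  1. (f | d) — f is true.
  2. (b | f | ~c) — ~c is true.
  3. (b | a) — a is true.
  4. (d | f | ~e) — f is true.
  5. (e | ~a | ~c) — e is true.
  6. (~b | ~e) — ~b is true.
  7. (~b | ~a) — ~b is true.
  8. (~d | ~e) — ~d is true.
  9. (~e | ~c) — ~c is true.
  10. (~f | a) — a is true.
  11. (f | ~b | e) — e is true.
  12. (f | c | ~d) — ~d is true.
  13. (e | c) — e is true.
  14. (~c | d) — ~c is true.
  15. (~c | b) — ~c is true.
  16. (e | ~c) — ~c is true.
  17. (d | a | f) — a is true.

a=T, b=F, c=F, d=F, e=T, f=T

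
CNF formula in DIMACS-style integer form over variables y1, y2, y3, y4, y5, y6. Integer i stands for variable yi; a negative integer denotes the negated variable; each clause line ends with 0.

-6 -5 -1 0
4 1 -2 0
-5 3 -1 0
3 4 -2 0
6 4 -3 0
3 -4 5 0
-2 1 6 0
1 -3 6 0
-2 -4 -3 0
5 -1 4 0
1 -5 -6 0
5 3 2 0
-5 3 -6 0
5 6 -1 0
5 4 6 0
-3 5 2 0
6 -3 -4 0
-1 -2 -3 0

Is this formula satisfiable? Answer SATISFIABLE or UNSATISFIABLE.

SATISFIABLE

Branch on y1: take y1 = False.
Try y2 = False.
The remaining clauses are satisfied by y3 = False, y4 = True, y5 = True, y6 = False.
Every clause has at least one true literal under this assignment.
So y1=F, y2=F, y3=F, y4=T, y5=T, y6=F is a satisfying assignment.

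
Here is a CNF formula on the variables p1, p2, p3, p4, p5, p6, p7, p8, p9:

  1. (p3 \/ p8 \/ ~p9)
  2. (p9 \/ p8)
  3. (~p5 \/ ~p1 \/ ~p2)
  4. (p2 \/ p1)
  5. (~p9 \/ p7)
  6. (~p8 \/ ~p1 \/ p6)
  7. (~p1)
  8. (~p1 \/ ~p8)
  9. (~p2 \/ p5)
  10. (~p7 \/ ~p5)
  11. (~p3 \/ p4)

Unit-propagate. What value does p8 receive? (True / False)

True

Unit clause (~p1) sets p1 = False.
In (p2 \/ p1), p1 is now false; p2 must hold, so p2 = True.
(p5 \/ ~p2): since p2 = True, the clause reduces to (p5). p5 = True.
In (~p5 \/ ~p7), ~p5 is now false; ~p7 must hold, so p7 = False.
In (~p9 \/ p7), p7 is now false; ~p9 must hold, so p9 = False.
(p9 \/ p8) with p9 = False leaves only p8, so p8 = True.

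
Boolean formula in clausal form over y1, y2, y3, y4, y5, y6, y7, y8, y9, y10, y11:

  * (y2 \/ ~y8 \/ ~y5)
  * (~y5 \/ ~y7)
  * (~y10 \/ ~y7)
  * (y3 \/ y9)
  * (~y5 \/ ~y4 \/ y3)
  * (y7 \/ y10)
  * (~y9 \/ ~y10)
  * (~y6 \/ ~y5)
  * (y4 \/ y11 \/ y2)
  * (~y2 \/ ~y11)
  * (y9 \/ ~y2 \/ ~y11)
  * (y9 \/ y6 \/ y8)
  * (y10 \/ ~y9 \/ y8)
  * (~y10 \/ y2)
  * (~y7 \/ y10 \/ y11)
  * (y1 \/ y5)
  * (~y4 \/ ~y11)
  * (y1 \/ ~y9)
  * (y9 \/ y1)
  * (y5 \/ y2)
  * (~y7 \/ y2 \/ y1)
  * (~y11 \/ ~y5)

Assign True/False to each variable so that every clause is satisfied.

y1=T, y2=T, y3=T, y4=T, y5=F, y6=F, y7=F, y8=T, y9=F, y10=T, y11=F

Check each clause:
  1. (y2 \/ ~y8 \/ ~y5) — y2 is true.
  2. (~y7 \/ ~y5) — ~y7 is true.
  3. (~y7 \/ ~y10) — ~y7 is true.
  4. (y9 \/ y3) — y3 is true.
  5. (y3 \/ ~y5 \/ ~y4) — y3 is true.
  6. (y10 \/ y7) — y10 is true.
  7. (~y10 \/ ~y9) — ~y9 is true.
  8. (~y5 \/ ~y6) — ~y6 is true.
  9. (y4 \/ y11 \/ y2) — y2 is true.
  10. (~y11 \/ ~y2) — ~y11 is true.
  11. (~y2 \/ y9 \/ ~y11) — ~y11 is true.
  12. (y9 \/ y8 \/ y6) — y8 is true.
  13. (y8 \/ ~y9 \/ y10) — y8 is true.
  14. (y2 \/ ~y10) — y2 is true.
  15. (y10 \/ y11 \/ ~y7) — ~y7 is true.
  16. (y1 \/ y5) — y1 is true.
  17. (~y4 \/ ~y11) — ~y11 is true.
  18. (y1 \/ ~y9) — y1 is true.
  19. (y9 \/ y1) — y1 is true.
  20. (y2 \/ y5) — y2 is true.
  21. (y2 \/ y1 \/ ~y7) — ~y7 is true.
  22. (~y11 \/ ~y5) — ~y5 is true.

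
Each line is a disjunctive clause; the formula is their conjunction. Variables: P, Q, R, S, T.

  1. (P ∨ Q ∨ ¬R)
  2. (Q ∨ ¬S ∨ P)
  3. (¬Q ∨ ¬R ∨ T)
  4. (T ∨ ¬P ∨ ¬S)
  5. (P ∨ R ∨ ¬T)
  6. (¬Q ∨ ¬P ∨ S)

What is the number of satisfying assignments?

13

Split on P, then Q.
  P=1, Q=1: remaining (R,S,T) ∈ {(0,1,1); (1,1,1)} — 2.
  P=1, Q=0: R free; 3 ways for (S,T) × 2^1 = 6.
  P=0, Q=1: remaining (R,S,T) ∈ {(0,0,0); (0,1,0); (1,0,1); (1,1,1)} — 4.
  P=0, Q=0: remaining (R,S,T) ∈ {(0,0,0)} — 1.
Total: 2 + 6 + 4 + 1 = 13.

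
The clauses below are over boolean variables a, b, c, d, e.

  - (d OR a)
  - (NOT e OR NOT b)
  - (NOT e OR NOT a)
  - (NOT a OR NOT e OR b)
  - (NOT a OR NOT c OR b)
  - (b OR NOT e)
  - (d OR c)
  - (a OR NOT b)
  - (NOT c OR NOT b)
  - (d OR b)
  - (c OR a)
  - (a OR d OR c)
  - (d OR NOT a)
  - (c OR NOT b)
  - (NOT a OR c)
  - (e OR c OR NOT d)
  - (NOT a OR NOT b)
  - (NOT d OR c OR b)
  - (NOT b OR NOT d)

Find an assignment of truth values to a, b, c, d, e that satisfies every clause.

a=False, b=False, c=True, d=True, e=False

Set a = False and propagate.
  then d is forced to True.
  then b is forced to False.
  then e is forced to False.
  then c is forced to True.
Every clause has at least one true literal under this assignment.
Check each clause:
  1. (a OR d) — d is true.
  2. (NOT b OR NOT e) — NOT e is true.
  3. (NOT a OR NOT e) — NOT e is true.
  4. (NOT a OR NOT e OR b) — NOT e is true.
  5. (NOT a OR NOT c OR b) — NOT a is true.
  6. (b OR NOT e) — NOT e is true.
  7. (d OR c) — c is true.
  8. (a OR NOT b) — NOT b is true.
  9. (NOT b OR NOT c) — NOT b is true.
  10. (d OR b) — d is true.
  11. (a OR c) — c is true.
  12. (c OR a OR d) — c is true.
  13. (d OR NOT a) — d is true.
  14. (c OR NOT b) — c is true.
  15. (NOT a OR c) — c is true.
  16. (NOT d OR e OR c) — c is true.
  17. (NOT a OR NOT b) — NOT a is true.
  18. (b OR NOT d OR c) — c is true.
  19. (NOT b OR NOT d) — NOT b is true.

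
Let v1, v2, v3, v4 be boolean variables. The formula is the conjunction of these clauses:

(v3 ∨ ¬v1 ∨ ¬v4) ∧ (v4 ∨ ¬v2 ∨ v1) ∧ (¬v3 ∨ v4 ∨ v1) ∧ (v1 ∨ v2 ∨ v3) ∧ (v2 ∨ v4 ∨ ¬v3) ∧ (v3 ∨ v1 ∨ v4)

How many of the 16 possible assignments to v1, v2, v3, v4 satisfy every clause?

8

Split on v1, then v3.
  v1=1, v3=1: remaining (v2,v4) ∈ {(0,1); (1,0); (1,1)} — 3.
  v1=1, v3=0: remaining (v2,v4) ∈ {(0,0); (1,0)} — 2.
  v1=0, v3=1: remaining (v2,v4) ∈ {(0,1); (1,1)} — 2.
  v1=0, v3=0: remaining (v2,v4) ∈ {(1,1)} — 1.
Total: 3 + 2 + 2 + 1 = 8.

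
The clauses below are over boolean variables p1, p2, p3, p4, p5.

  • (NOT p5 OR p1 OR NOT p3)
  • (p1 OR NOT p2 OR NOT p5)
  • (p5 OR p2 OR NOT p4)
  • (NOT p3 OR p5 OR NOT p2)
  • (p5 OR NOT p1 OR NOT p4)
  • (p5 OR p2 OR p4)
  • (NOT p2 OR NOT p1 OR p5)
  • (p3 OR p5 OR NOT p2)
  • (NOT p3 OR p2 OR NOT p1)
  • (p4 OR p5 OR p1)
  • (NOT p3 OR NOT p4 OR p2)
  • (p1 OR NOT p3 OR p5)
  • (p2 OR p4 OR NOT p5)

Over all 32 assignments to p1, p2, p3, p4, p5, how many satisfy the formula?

The models are:
  p1=F p2=F p3=F p4=T p5=T
  p1=T p2=F p3=F p4=T p5=T
  p1=T p2=T p3=F p4=F p5=T
  p1=T p2=T p3=F p4=T p5=T
  p1=T p2=T p3=T p4=F p5=T
  p1=T p2=T p3=T p4=T p5=T
Count: 6.

6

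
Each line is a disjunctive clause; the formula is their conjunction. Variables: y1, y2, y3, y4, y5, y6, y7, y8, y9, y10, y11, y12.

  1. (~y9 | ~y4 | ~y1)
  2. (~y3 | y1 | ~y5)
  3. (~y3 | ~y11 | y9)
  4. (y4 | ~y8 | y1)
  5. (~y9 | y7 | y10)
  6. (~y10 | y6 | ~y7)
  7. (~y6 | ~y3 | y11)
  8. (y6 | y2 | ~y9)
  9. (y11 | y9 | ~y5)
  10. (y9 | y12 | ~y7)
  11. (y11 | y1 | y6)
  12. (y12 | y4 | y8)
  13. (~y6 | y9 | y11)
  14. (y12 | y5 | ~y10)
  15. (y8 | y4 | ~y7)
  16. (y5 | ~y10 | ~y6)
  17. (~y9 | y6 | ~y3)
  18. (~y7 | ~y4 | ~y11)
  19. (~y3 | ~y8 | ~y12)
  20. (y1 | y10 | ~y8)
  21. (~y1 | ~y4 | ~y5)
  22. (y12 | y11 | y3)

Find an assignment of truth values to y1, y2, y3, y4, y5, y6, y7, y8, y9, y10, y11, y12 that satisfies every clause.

y1=True, y2=False, y3=False, y4=False, y5=True, y6=True, y7=False, y8=True, y9=False, y10=False, y11=True, y12=True

Set y1 = True and propagate.
The remaining clauses are satisfied by y2 = False, y3 = False, y4 = False, y5 = True, y6 = True, y7 = False, y8 = True, y9 = False, y10 = False, y11 = True, y12 = True.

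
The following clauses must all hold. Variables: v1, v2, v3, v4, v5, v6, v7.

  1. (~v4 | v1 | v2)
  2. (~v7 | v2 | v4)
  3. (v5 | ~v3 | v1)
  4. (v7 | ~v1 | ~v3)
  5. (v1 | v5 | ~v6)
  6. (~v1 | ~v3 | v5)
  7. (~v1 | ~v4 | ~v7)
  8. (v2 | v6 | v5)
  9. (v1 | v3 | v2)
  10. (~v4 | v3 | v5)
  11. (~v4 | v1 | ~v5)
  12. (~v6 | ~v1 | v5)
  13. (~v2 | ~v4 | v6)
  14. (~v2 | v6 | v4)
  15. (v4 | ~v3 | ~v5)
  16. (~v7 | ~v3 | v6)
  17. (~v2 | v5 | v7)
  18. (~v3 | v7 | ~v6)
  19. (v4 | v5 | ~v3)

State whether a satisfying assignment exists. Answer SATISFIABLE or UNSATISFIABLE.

SATISFIABLE

Branch on v1: take v1 = True.
The remaining clauses are satisfied by v2 = True, v3 = False, v4 = False, v5 = True, v6 = True, v7 = True.
So v1 = True, v2 = True, v3 = False, v4 = False, v5 = True, v6 = True, v7 = True is a satisfying assignment.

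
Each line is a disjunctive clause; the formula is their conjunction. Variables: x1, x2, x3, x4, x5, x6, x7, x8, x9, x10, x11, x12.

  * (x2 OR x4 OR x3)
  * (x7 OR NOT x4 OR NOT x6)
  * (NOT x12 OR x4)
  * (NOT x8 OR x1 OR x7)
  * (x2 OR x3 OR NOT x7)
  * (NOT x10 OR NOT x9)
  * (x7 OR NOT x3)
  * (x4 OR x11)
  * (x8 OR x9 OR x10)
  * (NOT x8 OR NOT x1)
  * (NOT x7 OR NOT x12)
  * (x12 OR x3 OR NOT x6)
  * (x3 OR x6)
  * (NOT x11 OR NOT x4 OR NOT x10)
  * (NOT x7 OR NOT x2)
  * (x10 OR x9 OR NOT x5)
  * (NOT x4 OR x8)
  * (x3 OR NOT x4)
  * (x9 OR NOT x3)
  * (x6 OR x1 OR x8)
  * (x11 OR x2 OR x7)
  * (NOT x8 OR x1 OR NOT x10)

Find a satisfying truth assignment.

x1 = False, x2 = False, x3 = True, x4 = False, x5 = False, x6 = True, x7 = True, x8 = True, x9 = True, x10 = False, x11 = True, x12 = False

x5 occurs only negated in the remaining clauses — set x5 = False.
Try x1 = False.
Branch on x2: take x2 = False.
Branch on x3: take x3 = True.
  then x7 is forced to True.
  then x12 is forced to False.
  then x9 is forced to True.
  then x10 is forced to False.
The remaining clauses are satisfied by x4 = False, x6 = True, x8 = True, x11 = True.
Check each clause:
  1. (x2 OR x3 OR x4) — x3 is true.
  2. (x7 OR NOT x4 OR NOT x6) — NOT x4 is true.
  3. (x4 OR NOT x12) — NOT x12 is true.
  4. (x7 OR NOT x8 OR x1) — x7 is true.
  5. (NOT x7 OR x3 OR x2) — x3 is true.
  6. (NOT x9 OR NOT x10) — NOT x10 is true.
  7. (x7 OR NOT x3) — x7 is true.
  8. (x4 OR x11) — x11 is true.
  9. (x10 OR x8 OR x9) — x8 is true.
  10. (NOT x1 OR NOT x8) — NOT x1 is true.
  11. (NOT x7 OR NOT x12) — NOT x12 is true.
  12. (x3 OR x12 OR NOT x6) — x3 is true.
  13. (x6 OR x3) — x3 is true.
  14. (NOT x11 OR NOT x4 OR NOT x10) — NOT x4 is true.
  15. (NOT x2 OR NOT x7) — NOT x2 is true.
  16. (x9 OR x10 OR NOT x5) — x9 is true.
  17. (NOT x4 OR x8) — x8 is true.
  18. (x3 OR NOT x4) — x3 is true.
  19. (NOT x3 OR x9) — x9 is true.
  20. (x1 OR x6 OR x8) — x8 is true.
  21. (x11 OR x2 OR x7) — x11 is true.
  22. (x1 OR NOT x8 OR NOT x10) — NOT x10 is true.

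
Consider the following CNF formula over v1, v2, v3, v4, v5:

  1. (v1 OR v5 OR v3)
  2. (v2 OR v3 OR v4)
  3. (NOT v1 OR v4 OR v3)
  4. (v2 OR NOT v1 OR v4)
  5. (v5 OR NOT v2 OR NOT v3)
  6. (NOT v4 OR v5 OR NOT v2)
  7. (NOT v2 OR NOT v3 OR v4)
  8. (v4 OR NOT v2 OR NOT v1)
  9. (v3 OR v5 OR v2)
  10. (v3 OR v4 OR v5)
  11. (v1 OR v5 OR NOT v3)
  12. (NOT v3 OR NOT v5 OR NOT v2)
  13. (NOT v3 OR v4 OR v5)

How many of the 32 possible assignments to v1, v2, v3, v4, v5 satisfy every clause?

9

Split on v3, then v2.
  v3=1, v2=1: a clause becomes empty — 0.
  v3=1, v2=0: remaining (v1,v4,v5) ∈ {(0,0,1); (0,1,1); (1,1,0); (1,1,1)} — 4.
  v3=0, v2=1: remaining (v1,v4,v5) ∈ {(0,0,1); (0,1,1); (1,1,1)} — 3.
  v3=0, v2=0: remaining (v1,v4,v5) ∈ {(0,1,1); (1,1,1)} — 2.
Total: 0 + 4 + 3 + 2 = 9.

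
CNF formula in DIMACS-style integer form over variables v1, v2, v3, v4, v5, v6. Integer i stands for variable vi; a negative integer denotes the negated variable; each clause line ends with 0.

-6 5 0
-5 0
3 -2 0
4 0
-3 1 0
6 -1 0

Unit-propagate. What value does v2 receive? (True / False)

False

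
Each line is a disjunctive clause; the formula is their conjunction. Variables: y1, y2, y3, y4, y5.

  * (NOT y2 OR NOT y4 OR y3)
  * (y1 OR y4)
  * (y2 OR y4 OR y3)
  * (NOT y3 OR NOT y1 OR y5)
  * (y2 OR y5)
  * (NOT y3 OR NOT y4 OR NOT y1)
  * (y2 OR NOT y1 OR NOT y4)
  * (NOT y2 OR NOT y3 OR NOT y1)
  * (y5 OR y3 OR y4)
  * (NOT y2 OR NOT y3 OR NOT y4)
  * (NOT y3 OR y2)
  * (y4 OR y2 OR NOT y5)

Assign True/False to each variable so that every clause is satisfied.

y1 = False, y2 = False, y3 = False, y4 = True, y5 = True

Try y1 = False.
  then y4 is forced to True.
Try y2 = False.
  then y5 is forced to True.
  then y3 is forced to False.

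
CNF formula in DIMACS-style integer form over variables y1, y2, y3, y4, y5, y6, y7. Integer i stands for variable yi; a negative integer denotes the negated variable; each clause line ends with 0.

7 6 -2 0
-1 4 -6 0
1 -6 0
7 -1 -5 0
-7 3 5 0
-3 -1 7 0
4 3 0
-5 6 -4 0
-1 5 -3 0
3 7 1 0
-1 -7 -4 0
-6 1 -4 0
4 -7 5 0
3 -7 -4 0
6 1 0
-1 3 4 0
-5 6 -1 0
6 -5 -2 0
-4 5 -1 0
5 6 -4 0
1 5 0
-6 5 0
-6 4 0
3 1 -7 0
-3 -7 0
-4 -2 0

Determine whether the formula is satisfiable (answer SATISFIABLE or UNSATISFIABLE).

UNSATISFIABLE

y1 = True:
  y4 = True:
    propagation gives y7=False, y5=False; an empty clause results — contradiction.
  y4 = False:
    propagation gives y6=False, y3=True, y7=True; an empty clause results — contradiction.
y1 = False:
  propagation gives y6=False; an empty clause results — contradiction.
Every branch closes, so no satisfying assignment exists.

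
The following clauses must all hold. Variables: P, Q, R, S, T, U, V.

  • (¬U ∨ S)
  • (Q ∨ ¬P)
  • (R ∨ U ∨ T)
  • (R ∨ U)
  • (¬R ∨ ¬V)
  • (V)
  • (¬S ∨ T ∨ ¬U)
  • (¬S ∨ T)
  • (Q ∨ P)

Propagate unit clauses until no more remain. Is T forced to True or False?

True

(V) is a unit clause: V = True.
From (¬R ∨ ¬V) and V = True: R = False.
From (U ∨ R) and R = False: U = True.
(¬U ∨ S): since U = True, the clause reduces to (S). S = True.
In (¬U ∨ T ∨ ¬S), ¬U, ¬S are now false; T must hold, so T = True.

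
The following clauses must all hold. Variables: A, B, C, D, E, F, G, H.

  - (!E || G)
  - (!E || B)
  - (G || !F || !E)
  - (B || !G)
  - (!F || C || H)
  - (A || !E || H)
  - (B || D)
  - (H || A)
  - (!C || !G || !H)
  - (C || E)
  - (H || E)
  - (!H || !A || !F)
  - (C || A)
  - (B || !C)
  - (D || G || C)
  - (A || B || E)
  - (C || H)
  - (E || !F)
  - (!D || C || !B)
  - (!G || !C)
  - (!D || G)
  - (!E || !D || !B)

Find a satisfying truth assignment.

A=0, B=1, C=1, D=0, E=0, F=0, G=0, H=1

F occurs only negated in the remaining clauses — set F = False.
Try A = False.
  then H is forced to True.
  then C is forced to True.
  then G is forced to False.
  then E is forced to False.
  then B is forced to True.
  then D is forced to False.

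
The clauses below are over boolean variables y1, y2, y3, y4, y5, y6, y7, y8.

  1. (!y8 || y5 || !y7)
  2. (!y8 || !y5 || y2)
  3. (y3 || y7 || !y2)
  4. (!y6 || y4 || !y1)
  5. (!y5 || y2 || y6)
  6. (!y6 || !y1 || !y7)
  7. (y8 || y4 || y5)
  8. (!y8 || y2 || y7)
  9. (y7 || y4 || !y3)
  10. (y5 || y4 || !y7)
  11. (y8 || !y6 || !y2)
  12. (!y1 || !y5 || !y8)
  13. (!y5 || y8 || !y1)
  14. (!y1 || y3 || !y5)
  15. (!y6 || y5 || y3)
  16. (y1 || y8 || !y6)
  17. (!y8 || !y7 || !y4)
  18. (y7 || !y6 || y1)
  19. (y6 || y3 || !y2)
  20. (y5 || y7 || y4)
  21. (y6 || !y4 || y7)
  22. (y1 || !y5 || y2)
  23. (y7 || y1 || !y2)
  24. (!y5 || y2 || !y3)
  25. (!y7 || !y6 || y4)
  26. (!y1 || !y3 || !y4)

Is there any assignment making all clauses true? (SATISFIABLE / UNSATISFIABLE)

SATISFIABLE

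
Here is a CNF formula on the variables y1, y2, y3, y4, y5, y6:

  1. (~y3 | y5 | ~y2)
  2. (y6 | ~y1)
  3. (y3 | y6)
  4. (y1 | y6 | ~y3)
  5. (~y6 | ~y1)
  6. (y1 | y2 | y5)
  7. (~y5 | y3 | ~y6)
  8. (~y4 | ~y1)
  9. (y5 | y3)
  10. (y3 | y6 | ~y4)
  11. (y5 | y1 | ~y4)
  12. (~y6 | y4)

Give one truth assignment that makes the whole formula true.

y1=False, y2=False, y3=True, y4=True, y5=True, y6=True

Check each clause:
  1. (~y3 | ~y2 | y5) — y5 is true.
  2. (~y1 | y6) — ~y1 is true.
  3. (y3 | y6) — y3 is true.
  4. (y1 | ~y3 | y6) — y6 is true.
  5. (~y1 | ~y6) — ~y1 is true.
  6. (y1 | y2 | y5) — y5 is true.
  7. (y3 | ~y6 | ~y5) — y3 is true.
  8. (~y1 | ~y4) — ~y1 is true.
  9. (y3 | y5) — y3 is true.
  10. (~y4 | y3 | y6) — y3 is true.
  11. (y1 | ~y4 | y5) — y5 is true.
  12. (y4 | ~y6) — y4 is true.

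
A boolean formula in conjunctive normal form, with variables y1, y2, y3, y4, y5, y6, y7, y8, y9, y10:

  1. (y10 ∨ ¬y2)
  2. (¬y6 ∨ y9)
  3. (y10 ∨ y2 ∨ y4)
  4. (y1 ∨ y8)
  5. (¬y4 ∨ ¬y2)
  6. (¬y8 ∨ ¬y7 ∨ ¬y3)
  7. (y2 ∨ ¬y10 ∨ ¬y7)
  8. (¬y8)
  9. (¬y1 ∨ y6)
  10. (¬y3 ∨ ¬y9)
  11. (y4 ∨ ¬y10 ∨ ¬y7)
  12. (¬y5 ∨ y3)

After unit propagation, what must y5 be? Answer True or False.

False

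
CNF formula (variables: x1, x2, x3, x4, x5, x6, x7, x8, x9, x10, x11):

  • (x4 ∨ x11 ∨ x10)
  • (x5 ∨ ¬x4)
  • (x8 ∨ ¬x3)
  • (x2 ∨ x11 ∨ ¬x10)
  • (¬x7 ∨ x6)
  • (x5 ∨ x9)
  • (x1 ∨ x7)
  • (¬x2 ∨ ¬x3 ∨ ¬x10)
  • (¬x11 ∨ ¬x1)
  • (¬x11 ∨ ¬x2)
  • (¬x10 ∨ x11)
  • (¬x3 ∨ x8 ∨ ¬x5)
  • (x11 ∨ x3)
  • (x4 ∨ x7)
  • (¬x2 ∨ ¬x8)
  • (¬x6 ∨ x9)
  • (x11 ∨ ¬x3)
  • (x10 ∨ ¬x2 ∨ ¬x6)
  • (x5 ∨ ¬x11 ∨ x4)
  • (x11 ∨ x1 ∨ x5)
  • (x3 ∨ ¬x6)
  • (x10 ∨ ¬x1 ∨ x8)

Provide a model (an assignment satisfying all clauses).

x1=F, x2=F, x3=T, x4=T, x5=T, x6=T, x7=T, x8=T, x9=T, x10=T, x11=T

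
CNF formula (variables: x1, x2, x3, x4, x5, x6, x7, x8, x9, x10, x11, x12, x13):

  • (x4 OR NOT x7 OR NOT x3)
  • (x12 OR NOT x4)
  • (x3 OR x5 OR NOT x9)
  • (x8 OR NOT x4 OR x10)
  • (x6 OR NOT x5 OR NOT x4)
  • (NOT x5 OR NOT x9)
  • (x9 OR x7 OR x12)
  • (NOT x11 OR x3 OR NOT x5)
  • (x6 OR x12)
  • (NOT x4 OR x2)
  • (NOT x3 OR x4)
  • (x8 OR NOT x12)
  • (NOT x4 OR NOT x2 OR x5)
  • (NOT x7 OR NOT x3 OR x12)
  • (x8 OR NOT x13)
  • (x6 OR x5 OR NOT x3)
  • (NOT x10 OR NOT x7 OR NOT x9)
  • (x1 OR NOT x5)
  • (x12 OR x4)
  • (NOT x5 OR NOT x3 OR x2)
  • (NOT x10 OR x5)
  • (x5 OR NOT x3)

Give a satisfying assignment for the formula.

x1=True, x2=True, x3=False, x4=True, x5=True, x6=True, x7=True, x8=True, x9=False, x10=False, x11=False, x12=True, x13=True

x1 occurs only positively in the remaining clauses — set x1 = True.
x6 occurs only positively in the remaining clauses — set x6 = True.
Set x2 = True and propagate.
For the remaining variables, x3 = False, x4 = True, x5 = True, x7 = True, x8 = True, x9 = False, x10 = False, x11 = False, x12 = True, x13 = True works.
Every clause has at least one true literal under this assignment.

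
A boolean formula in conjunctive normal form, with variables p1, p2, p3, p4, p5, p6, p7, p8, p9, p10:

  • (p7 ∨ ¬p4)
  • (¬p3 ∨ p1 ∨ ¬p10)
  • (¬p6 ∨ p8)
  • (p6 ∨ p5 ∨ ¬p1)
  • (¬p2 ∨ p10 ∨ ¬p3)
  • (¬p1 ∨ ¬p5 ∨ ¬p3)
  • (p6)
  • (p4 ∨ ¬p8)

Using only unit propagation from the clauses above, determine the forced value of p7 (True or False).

Unit clause (p6) sets p6 = True.
In (p8 ∨ ¬p6), ¬p6 is now false; p8 must hold, so p8 = True.
In (p4 ∨ ¬p8), ¬p8 is now false; p4 must hold, so p4 = True.
(p7 ∨ ¬p4): since p4 = True, the clause reduces to (p7). p7 = True.

True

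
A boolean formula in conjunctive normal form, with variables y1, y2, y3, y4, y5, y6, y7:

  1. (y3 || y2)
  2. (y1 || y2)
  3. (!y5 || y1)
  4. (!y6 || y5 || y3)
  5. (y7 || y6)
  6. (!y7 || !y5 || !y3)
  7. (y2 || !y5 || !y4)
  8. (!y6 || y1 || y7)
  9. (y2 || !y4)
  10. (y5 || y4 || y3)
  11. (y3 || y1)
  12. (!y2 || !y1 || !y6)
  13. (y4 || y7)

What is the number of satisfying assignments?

Case analysis on y1 and y2:
  y1=1, y2=1: 5 of the 32 assignments to (y3,y4,y5,y6,y7) work.
  y1=1, y2=0: remaining (y3,y4,y5,y6,y7) ∈ {(1,0,0,0,1); (1,0,0,1,1)} — 2.
  y1=0, y2=1: remaining (y3,y4,y5,y6,y7) ∈ {(1,0,0,0,1); (1,0,0,1,1); (1,1,0,0,1); (1,1,0,1,1)} — 4.
  y1=0, y2=0: a clause becomes empty — 0.
Total: 5 + 2 + 4 + 0 = 11.

11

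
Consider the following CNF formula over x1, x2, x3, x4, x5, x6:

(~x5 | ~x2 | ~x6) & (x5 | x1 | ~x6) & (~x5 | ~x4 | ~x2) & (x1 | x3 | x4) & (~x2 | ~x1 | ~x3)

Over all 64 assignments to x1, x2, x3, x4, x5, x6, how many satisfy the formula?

34

Split on x1, then x2.
  x1=1, x2=1: 5 of the 16 assignments to (x3,x4,x5,x6) work.
  x1=1, x2=0: x3, x4, x5, x6 free → 2^4 = 16.
  x1=0, x2=1: remaining (x3,x4,x5,x6) ∈ {(0,1,0,0); (1,0,0,0); (1,0,1,0); (1,1,0,0)} — 4.
  x1=0, x2=0: 9 of the 16 assignments to (x3,x4,x5,x6) work.
Total: 5 + 16 + 4 + 9 = 34.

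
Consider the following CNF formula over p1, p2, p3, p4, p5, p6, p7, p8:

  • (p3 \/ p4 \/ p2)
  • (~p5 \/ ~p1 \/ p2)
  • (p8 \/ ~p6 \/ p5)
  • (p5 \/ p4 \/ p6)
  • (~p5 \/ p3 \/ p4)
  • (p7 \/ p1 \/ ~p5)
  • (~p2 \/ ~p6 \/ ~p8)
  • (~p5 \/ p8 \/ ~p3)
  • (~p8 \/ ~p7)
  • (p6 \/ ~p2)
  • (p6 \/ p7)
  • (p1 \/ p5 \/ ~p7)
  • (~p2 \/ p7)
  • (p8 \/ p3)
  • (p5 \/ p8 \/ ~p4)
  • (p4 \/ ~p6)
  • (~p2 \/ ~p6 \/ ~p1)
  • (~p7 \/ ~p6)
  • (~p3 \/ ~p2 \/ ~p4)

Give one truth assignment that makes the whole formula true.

p1=0, p2=0, p3=1, p4=1, p5=0, p6=1, p7=0, p8=1

Check each clause:
  1. (p2 \/ p4 \/ p3) — p3 is true.
  2. (~p1 \/ p2 \/ ~p5) — ~p5 is true.
  3. (p8 \/ ~p6 \/ p5) — p8 is true.
  4. (p5 \/ p4 \/ p6) — p4 is true.
  5. (p3 \/ ~p5 \/ p4) — p3 is true.
  6. (p7 \/ ~p5 \/ p1) — ~p5 is true.
  7. (~p2 \/ ~p6 \/ ~p8) — ~p2 is true.
  8. (~p3 \/ ~p5 \/ p8) — p8 is true.
  9. (~p8 \/ ~p7) — ~p7 is true.
  10. (p6 \/ ~p2) — p6 is true.
  11. (p6 \/ p7) — p6 is true.
  12. (p1 \/ p5 \/ ~p7) — ~p7 is true.
  13. (p7 \/ ~p2) — ~p2 is true.
  14. (p8 \/ p3) — p8 is true.
  15. (~p4 \/ p8 \/ p5) — p8 is true.
  16. (~p6 \/ p4) — p4 is true.
  17. (~p1 \/ ~p2 \/ ~p6) — ~p2 is true.
  18. (~p6 \/ ~p7) — ~p7 is true.
  19. (~p2 \/ ~p3 \/ ~p4) — ~p2 is true.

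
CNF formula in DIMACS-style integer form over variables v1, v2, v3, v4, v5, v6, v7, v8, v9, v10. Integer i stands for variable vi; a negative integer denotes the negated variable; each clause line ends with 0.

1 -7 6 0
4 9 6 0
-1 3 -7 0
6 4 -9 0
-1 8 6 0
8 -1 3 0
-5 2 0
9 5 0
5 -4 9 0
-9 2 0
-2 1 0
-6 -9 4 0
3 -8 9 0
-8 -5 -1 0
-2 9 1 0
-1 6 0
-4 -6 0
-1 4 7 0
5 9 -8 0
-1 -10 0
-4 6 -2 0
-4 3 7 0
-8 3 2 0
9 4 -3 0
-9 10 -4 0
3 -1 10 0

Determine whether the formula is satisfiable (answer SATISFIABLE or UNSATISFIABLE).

v1 = True:
  propagation gives v6=True, v4=False, v9=False, v5=True; an empty clause results — contradiction.
v1 = False:
  propagation gives v2=False, v5=False, v9=True; an empty clause results — contradiction.
Every branch closes, so no satisfying assignment exists.

UNSATISFIABLE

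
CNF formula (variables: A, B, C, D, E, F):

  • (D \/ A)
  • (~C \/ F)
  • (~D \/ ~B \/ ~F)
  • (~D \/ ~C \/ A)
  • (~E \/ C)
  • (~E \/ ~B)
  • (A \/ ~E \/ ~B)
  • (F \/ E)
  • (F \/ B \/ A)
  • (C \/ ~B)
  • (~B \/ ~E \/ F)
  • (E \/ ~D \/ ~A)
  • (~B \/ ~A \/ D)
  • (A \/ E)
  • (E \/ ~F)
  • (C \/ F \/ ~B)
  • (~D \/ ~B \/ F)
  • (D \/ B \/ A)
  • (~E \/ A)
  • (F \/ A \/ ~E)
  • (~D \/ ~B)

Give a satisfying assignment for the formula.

A = T, B = F, C = T, D = T, E = T, F = T

Check each clause:
  1. (A \/ D) — A is true.
  2. (F \/ ~C) — F is true.
  3. (~D \/ ~B \/ ~F) — ~B is true.
  4. (~C \/ A \/ ~D) — A is true.
  5. (C \/ ~E) — C is true.
  6. (~E \/ ~B) — ~B is true.
  7. (~E \/ A \/ ~B) — A is true.
  8. (F \/ E) — E is true.
  9. (F \/ B \/ A) — A is true.
  10. (~B \/ C) — C is true.
  11. (~B \/ F \/ ~E) — F is true.
  12. (E \/ ~A \/ ~D) — E is true.
  13. (~A \/ ~B \/ D) — D is true.
  14. (E \/ A) — A is true.
  15. (E \/ ~F) — E is true.
  16. (C \/ F \/ ~B) — C is true.
  17. (F \/ ~D \/ ~B) — F is true.
  18. (D \/ B \/ A) — A is true.
  19. (A \/ ~E) — A is true.
  20. (A \/ F \/ ~E) — A is true.
  21. (~D \/ ~B) — ~B is true.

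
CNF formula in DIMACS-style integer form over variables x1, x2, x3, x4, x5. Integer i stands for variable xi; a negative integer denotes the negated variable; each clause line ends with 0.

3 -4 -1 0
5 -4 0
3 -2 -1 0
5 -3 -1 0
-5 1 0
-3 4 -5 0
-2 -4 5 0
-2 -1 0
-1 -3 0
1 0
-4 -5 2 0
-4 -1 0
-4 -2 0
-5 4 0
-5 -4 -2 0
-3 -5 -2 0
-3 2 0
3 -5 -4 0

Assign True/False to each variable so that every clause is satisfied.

(x1) is a unit clause, so x1 = True.
The clause (!x2) is unit: x2 must be False.
(!x3) is a unit clause, so x3 = False.
(!x4) is a unit clause, so x4 = False.
Unit propagation: (!x5) forces x5 = False.
Every clause has at least one true literal under this assignment.

x1 = 1, x2 = 0, x3 = 0, x4 = 0, x5 = 0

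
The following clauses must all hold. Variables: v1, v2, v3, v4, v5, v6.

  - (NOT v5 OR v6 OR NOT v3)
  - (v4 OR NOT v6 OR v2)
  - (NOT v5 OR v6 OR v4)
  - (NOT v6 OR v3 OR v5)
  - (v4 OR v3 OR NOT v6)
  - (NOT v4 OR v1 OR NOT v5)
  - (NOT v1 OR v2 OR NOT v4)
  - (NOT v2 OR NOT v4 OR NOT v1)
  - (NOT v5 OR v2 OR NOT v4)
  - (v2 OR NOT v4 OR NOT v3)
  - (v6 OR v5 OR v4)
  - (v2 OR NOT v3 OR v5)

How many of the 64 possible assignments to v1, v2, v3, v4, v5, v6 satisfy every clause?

Case analysis on v4 and v5:
  v4=T, v5=T: a clause becomes empty — 0.
  v4=T, v5=F: remaining (v1,v2,v3,v6) ∈ {(F,F,F,F); (F,T,F,F); (F,T,T,F); (F,T,T,T)} — 4.
  v4=F, v5=T: remaining (v1,v2,v3,v6) ∈ {(F,T,T,T); (T,T,T,T)} — 2.
  v4=F, v5=F: remaining (v1,v2,v3,v6) ∈ {(F,T,T,T); (T,T,T,T)} — 2.
Total: 0 + 4 + 2 + 2 = 8.

8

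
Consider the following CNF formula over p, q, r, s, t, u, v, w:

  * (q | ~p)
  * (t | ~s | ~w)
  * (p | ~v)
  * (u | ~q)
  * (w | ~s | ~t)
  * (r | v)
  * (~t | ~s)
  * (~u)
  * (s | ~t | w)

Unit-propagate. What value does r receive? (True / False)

(~u) is a unit clause: u = False.
(~q | u) with u = False leaves only ~q, so q = False.
In (~p | q), q is now false; ~p must hold, so p = False.
(~v | p) with p = False leaves only ~v, so v = False.
(v | r): since v = False, the clause reduces to (r). r = True.

True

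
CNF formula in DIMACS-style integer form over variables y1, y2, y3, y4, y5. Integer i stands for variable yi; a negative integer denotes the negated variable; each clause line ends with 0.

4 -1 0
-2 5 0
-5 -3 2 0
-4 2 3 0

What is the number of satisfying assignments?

11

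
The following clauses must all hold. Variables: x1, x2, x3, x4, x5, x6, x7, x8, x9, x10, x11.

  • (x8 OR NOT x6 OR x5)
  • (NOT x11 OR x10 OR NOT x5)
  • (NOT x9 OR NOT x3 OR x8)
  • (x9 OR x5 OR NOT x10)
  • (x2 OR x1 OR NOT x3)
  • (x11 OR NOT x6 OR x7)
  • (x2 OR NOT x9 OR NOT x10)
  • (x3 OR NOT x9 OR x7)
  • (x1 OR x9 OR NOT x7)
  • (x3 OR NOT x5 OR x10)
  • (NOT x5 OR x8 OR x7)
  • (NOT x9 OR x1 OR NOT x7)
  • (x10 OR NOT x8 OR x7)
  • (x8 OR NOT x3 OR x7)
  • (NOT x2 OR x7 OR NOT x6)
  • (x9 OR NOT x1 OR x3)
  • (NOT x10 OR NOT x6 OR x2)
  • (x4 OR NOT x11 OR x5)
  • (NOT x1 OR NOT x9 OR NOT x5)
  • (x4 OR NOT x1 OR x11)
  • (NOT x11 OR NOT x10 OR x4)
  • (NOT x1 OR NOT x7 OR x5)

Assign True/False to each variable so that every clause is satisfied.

x1=T  x2=T  x3=T  x4=T  x5=T  x6=F  x7=T  x8=F  x9=F  x10=F  x11=F

Check each clause:
  1. (x8 OR x5 OR NOT x6) — NOT x6 is true.
  2. (NOT x11 OR x10 OR NOT x5) — NOT x11 is true.
  3. (NOT x9 OR x8 OR NOT x3) — NOT x9 is true.
  4. (x5 OR NOT x10 OR x9) — x5 is true.
  5. (x2 OR x1 OR NOT x3) — x1 is true.
  6. (x7 OR x11 OR NOT x6) — NOT x6 is true.
  7. (NOT x10 OR NOT x9 OR x2) — x2 is true.
  8. (x3 OR NOT x9 OR x7) — x3 is true.
  9. (NOT x7 OR x1 OR x9) — x1 is true.
  10. (x3 OR x10 OR NOT x5) — x3 is true.
  11. (x8 OR x7 OR NOT x5) — x7 is true.
  12. (x1 OR NOT x7 OR NOT x9) — x1 is true.
  13. (NOT x8 OR x7 OR x10) — NOT x8 is true.
  14. (x7 OR NOT x3 OR x8) — x7 is true.
  15. (NOT x2 OR NOT x6 OR x7) — NOT x6 is true.
  16. (x3 OR x9 OR NOT x1) — x3 is true.
  17. (x2 OR NOT x6 OR NOT x10) — x2 is true.
  18. (NOT x11 OR x5 OR x4) — NOT x11 is true.
  19. (NOT x1 OR NOT x5 OR NOT x9) — NOT x9 is true.
  20. (x4 OR NOT x1 OR x11) — x4 is true.
  21. (x4 OR NOT x11 OR NOT x10) — x4 is true.
  22. (NOT x7 OR NOT x1 OR x5) — x5 is true.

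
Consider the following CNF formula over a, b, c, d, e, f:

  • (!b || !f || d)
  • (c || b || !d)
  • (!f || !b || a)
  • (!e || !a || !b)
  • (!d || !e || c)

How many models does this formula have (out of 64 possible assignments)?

37

Case analysis on b and d:
  b=T, d=T: 7 of the 16 assignments to (a,c,e,f) work.
  b=T, d=F: c free; 3 ways for (a,e,f) × 2^1 = 6.
  b=F, d=T: forces c=T; a, e, f free → 2^3 = 8.
  b=F, d=F: a, c, e, f free → 2^4 = 16.
Total: 7 + 6 + 8 + 16 = 37.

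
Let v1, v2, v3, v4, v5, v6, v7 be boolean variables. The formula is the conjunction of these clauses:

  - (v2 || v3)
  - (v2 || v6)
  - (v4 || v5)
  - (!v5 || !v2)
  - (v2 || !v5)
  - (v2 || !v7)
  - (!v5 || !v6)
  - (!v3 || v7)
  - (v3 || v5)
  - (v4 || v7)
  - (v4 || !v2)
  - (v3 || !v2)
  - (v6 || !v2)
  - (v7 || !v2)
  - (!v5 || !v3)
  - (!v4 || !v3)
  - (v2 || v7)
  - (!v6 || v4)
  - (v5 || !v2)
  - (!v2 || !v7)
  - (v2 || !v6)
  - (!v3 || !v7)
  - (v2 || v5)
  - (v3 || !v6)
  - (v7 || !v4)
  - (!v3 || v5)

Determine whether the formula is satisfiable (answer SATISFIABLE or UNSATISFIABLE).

v2 = True:
  propagation gives v5=False; an empty clause results — contradiction.
v2 = False:
  propagation gives v3=True, v6=True; an empty clause results — contradiction.
Every branch closes, so no satisfying assignment exists.

UNSATISFIABLE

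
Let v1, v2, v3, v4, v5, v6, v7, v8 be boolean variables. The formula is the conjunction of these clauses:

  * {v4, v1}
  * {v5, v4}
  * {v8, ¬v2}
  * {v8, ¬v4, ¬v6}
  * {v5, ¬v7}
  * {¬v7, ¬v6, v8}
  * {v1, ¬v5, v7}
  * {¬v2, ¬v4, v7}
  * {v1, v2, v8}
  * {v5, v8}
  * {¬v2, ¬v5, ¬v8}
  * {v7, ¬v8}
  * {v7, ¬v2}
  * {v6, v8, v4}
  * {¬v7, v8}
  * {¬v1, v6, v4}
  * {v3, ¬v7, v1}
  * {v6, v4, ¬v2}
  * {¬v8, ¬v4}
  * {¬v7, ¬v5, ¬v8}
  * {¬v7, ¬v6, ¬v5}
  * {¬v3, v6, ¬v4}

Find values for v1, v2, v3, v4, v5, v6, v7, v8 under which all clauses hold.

Branch on v1: take v1 = True.
For the remaining variables, v2 = False, v3 = False, v4 = True, v5 = True, v6 = False, v7 = False, v8 = False works.

v1=1, v2=0, v3=0, v4=1, v5=1, v6=0, v7=0, v8=0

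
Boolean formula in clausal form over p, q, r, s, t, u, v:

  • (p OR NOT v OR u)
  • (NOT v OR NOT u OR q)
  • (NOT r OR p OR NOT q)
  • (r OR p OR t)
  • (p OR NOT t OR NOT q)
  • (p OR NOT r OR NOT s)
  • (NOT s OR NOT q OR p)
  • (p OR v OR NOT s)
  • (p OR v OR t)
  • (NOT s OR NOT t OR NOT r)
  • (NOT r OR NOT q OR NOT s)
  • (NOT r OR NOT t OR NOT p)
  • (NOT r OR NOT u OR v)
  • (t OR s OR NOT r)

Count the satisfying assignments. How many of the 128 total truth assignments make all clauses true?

33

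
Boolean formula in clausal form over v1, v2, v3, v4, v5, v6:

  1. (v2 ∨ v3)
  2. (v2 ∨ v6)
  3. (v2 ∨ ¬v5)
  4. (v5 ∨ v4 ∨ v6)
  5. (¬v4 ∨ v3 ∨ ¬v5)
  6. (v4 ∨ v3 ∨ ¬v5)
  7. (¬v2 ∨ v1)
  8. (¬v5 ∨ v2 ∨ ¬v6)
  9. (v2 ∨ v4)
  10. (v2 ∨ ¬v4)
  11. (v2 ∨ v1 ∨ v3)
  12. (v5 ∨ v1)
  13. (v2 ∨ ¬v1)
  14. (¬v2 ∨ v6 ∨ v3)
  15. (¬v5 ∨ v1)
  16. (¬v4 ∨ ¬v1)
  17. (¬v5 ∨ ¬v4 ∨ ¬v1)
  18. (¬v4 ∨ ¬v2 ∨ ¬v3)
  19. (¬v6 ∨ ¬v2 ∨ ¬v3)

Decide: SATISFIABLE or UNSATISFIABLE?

SATISFIABLE

Branch on v1: take v1 = True.
  then v2 is forced to True.
  then v4 is forced to False.
Try v3 = True.
  then v6 is forced to False.
  then v5 is forced to True.
So v1=T, v2=T, v3=T, v4=F, v5=T, v6=F is a satisfying assignment.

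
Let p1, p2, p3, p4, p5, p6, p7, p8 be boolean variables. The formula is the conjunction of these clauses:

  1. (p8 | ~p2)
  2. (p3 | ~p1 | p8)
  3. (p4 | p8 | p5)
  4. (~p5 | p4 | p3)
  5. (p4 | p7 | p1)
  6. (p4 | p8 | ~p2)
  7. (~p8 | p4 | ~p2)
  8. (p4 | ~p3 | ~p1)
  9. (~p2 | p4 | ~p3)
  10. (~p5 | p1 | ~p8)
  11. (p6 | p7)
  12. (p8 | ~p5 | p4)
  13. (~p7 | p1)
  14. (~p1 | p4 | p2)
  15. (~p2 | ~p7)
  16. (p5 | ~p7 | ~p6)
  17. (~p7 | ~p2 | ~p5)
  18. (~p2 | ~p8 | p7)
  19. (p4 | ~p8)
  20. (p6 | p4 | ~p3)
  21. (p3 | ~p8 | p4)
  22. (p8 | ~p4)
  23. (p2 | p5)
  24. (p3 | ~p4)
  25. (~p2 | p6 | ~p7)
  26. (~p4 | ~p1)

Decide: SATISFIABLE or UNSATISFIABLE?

UNSATISFIABLE

p4 = True:
  propagation gives p8=True, p3=True, p1=False, p5=False; an empty clause results — contradiction.
p4 = False:
  propagation gives p8=False, p2=False, p5=True; an empty clause results — contradiction.
Every branch closes, so no satisfying assignment exists.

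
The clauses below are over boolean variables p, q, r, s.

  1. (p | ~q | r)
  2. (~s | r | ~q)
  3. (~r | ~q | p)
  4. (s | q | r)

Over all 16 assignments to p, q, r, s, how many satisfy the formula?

Split on q, then r.
  q=T, r=T: remaining (p,s) ∈ {(T,F); (T,T)} — 2.
  q=T, r=F: remaining (p,s) ∈ {(T,F)} — 1.
  q=F, r=T: remaining (p,s) ∈ {(F,F); (F,T); (T,F); (T,T)} — 4.
  q=F, r=F: remaining (p,s) ∈ {(F,T); (T,T)} — 2.
Total: 2 + 1 + 4 + 2 = 9.

9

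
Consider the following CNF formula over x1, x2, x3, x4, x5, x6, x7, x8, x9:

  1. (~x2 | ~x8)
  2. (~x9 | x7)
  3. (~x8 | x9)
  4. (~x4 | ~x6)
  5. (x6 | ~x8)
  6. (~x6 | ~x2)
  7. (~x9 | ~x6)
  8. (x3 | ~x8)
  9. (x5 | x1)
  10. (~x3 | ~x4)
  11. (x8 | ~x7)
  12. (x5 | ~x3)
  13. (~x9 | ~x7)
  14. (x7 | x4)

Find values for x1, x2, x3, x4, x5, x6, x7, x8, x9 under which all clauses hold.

x1 = False, x2 = True, x3 = False, x4 = True, x5 = True, x6 = False, x7 = False, x8 = False, x9 = False

Check each clause:
  1. (~x2 | ~x8) — ~x8 is true.
  2. (~x9 | x7) — ~x9 is true.
  3. (x9 | ~x8) — ~x8 is true.
  4. (~x4 | ~x6) — ~x6 is true.
  5. (~x8 | x6) — ~x8 is true.
  6. (~x6 | ~x2) — ~x6 is true.
  7. (~x6 | ~x9) — ~x6 is true.
  8. (x3 | ~x8) — ~x8 is true.
  9. (x1 | x5) — x5 is true.
  10. (~x3 | ~x4) — ~x3 is true.
  11. (~x7 | x8) — ~x7 is true.
  12. (~x3 | x5) — x5 is true.
  13. (~x7 | ~x9) — ~x7 is true.
  14. (x4 | x7) — x4 is true.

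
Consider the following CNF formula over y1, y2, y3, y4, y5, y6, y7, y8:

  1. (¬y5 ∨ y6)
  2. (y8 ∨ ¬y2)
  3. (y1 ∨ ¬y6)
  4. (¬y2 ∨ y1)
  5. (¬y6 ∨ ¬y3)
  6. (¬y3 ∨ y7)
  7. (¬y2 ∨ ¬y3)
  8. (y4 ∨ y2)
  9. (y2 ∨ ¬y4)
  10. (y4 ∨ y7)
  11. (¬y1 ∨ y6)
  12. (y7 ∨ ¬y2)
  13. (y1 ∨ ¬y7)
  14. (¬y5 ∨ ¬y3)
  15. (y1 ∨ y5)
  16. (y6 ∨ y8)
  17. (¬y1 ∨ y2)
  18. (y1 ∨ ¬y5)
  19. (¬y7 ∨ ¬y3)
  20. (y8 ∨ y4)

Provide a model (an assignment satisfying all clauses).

y1=T, y2=T, y3=F, y4=F, y5=F, y6=T, y7=T, y8=T

Check each clause:
  1. (¬y5 ∨ y6) — ¬y5 is true.
  2. (¬y2 ∨ y8) — y8 is true.
  3. (y1 ∨ ¬y6) — y1 is true.
  4. (¬y2 ∨ y1) — y1 is true.
  5. (¬y6 ∨ ¬y3) — ¬y3 is true.
  6. (y7 ∨ ¬y3) — ¬y3 is true.
  7. (¬y3 ∨ ¬y2) — ¬y3 is true.
  8. (y2 ∨ y4) — y2 is true.
  9. (y2 ∨ ¬y4) — y2 is true.
  10. (y4 ∨ y7) — y7 is true.
  11. (y6 ∨ ¬y1) — y6 is true.
  12. (¬y2 ∨ y7) — y7 is true.
  13. (y1 ∨ ¬y7) — y1 is true.
  14. (¬y5 ∨ ¬y3) — ¬y5 is true.
  15. (y1 ∨ y5) — y1 is true.
  16. (y6 ∨ y8) — y8 is true.
  17. (y2 ∨ ¬y1) — y2 is true.
  18. (¬y5 ∨ y1) — y1 is true.
  19. (¬y7 ∨ ¬y3) — ¬y3 is true.
  20. (y8 ∨ y4) — y8 is true.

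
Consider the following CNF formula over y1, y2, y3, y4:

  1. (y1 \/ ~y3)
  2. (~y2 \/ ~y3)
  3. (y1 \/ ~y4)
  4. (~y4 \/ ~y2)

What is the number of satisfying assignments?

Case analysis on y1 and y2:
  y1=T, y2=T: remaining (y3,y4) ∈ {(F,F)} — 1.
  y1=T, y2=F: remaining (y3,y4) ∈ {(F,F); (F,T); (T,F); (T,T)} — 4.
  y1=F, y2=T: remaining (y3,y4) ∈ {(F,F)} — 1.
  y1=F, y2=F: remaining (y3,y4) ∈ {(F,F)} — 1.
Total: 1 + 4 + 1 + 1 = 7.

7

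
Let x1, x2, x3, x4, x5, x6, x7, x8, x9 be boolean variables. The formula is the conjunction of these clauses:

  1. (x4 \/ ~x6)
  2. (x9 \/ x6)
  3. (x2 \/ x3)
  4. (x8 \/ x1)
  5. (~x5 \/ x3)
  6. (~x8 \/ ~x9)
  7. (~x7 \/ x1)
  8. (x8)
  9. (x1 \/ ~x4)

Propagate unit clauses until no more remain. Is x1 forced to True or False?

Unit clause (x8) sets x8 = True.
In (~x9 \/ ~x8), ~x8 is now false; ~x9 must hold, so x9 = False.
From (x6 \/ x9) and x9 = False: x6 = True.
In (x4 \/ ~x6), ~x6 is now false; x4 must hold, so x4 = True.
From (x1 \/ ~x4) and x4 = True: x1 = True.

True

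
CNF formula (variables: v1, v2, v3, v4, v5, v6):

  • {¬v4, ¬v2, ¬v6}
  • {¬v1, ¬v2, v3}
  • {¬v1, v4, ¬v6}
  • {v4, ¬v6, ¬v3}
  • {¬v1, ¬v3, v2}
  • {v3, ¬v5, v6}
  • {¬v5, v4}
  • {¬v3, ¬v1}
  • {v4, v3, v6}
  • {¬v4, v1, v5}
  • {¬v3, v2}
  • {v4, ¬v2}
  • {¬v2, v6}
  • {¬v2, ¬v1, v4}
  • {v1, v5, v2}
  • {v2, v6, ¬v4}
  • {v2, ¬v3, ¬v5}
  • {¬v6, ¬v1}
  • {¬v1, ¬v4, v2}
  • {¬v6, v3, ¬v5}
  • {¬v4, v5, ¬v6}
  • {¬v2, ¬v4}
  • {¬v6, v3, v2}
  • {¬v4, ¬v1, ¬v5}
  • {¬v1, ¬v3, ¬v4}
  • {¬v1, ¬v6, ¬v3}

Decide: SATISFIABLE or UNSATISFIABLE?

v4 = True:
  propagation gives v2=False, v3=False, v6=True; an empty clause results — contradiction.
v4 = False:
  propagation gives v5=False, v2=False, v3=False, v6=True; an empty clause results — contradiction.
Every branch closes, so no satisfying assignment exists.

UNSATISFIABLE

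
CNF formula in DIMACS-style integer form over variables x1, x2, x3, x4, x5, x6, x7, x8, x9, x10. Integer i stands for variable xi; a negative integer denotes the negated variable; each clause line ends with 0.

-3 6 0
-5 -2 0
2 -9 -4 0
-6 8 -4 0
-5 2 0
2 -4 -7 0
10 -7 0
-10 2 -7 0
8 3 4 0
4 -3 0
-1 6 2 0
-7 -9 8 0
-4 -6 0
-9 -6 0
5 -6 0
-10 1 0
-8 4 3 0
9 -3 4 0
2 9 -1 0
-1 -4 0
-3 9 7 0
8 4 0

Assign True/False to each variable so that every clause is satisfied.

x1=F, x2=T, x3=F, x4=T, x5=F, x6=F, x7=F, x8=F, x9=T, x10=F

Check each clause:
  1. (x6 | ~x3) — ~x3 is true.
  2. (~x5 | ~x2) — ~x5 is true.
  3. (~x9 | ~x4 | x2) — x2 is true.
  4. (x8 | ~x6 | ~x4) — ~x6 is true.
  5. (~x5 | x2) — x2 is true.
  6. (x2 | ~x4 | ~x7) — ~x7 is true.
  7. (x10 | ~x7) — ~x7 is true.
  8. (~x7 | ~x10 | x2) — ~x7 is true.
  9. (x4 | x3 | x8) — x4 is true.
  10. (~x3 | x4) — x4 is true.
  11. (~x1 | x6 | x2) — x2 is true.
  12. (~x7 | x8 | ~x9) — ~x7 is true.
  13. (~x6 | ~x4) — ~x6 is true.
  14. (~x6 | ~x9) — ~x6 is true.
  15. (~x6 | x5) — ~x6 is true.
  16. (x1 | ~x10) — ~x10 is true.
  17. (x3 | ~x8 | x4) — ~x8 is true.
  18. (x9 | x4 | ~x3) — x9 is true.
  19. (~x1 | x2 | x9) — x9 is true.
  20. (~x1 | ~x4) — ~x1 is true.
  21. (x7 | ~x3 | x9) — x9 is true.
  22. (x4 | x8) — x4 is true.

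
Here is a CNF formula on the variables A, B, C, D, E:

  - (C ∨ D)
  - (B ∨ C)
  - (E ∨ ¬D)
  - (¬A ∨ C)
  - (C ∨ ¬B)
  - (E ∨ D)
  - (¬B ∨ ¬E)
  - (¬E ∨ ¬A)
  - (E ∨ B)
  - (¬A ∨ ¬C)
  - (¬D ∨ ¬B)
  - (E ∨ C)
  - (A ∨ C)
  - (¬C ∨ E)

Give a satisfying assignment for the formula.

A = False  B = False  C = True  D = False  E = True

Check each clause:
  1. (C ∨ D) — C is true.
  2. (B ∨ C) — C is true.
  3. (¬D ∨ E) — ¬D is true.
  4. (C ∨ ¬A) — C is true.
  5. (C ∨ ¬B) — C is true.
  6. (D ∨ E) — E is true.
  7. (¬E ∨ ¬B) — ¬B is true.
  8. (¬E ∨ ¬A) — ¬A is true.
  9. (B ∨ E) — E is true.
  10. (¬C ∨ ¬A) — ¬A is true.
  11. (¬D ∨ ¬B) — ¬D is true.
  12. (E ∨ C) — C is true.
  13. (A ∨ C) — C is true.
  14. (¬C ∨ E) — E is true.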